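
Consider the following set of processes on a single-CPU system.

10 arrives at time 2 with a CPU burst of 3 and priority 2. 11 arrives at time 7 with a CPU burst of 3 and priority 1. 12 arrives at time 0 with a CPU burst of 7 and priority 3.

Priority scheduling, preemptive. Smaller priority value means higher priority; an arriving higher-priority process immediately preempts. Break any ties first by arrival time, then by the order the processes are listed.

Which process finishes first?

10

Timeline: | 12 0-2 | 10 2-5 | 12 5-7 | 11 7-10 | 12 10-13 |
Completion: 10=5  11=10  12=13
Finish order: 10 → 11 → 12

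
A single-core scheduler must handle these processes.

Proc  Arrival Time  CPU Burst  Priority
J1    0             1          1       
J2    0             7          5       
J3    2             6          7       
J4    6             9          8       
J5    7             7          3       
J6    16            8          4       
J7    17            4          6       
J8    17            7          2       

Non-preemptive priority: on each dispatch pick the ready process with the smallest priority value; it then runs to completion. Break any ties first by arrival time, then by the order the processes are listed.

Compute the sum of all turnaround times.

Gantt: | J1 0-1 | J2 1-8 | J5 8-15 | J3 15-21 | J8 21-28 | J6 28-36 | J7 36-40 | J4 40-49 |
Completion: J1=1  J2=8  J3=21  J4=49  J5=15  J6=36  J7=40  J8=28
Turnaround = completion − arrival: J1=1, J2=8, J3=19, J4=43, J5=8, J6=20, J7=23, J8=11
Total turnaround = 1 + 8 + 19 + 43 + 8 + 20 + 23 + 11 = 133

133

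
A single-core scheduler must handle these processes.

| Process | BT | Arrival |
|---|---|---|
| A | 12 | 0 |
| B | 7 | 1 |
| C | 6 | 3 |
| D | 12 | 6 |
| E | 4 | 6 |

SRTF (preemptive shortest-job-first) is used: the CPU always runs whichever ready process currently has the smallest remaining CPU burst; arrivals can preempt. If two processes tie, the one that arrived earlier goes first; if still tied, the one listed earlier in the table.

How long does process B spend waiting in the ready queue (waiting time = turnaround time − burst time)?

Timeline: | A 0-1 | B 1-8 | E 8-12 | C 12-18 | A 18-29 | D 29-41 |
Completion: A=29  B=8  C=18  D=41  E=12
Waiting(B) = turnaround − burst = 7 − 7 = 0

0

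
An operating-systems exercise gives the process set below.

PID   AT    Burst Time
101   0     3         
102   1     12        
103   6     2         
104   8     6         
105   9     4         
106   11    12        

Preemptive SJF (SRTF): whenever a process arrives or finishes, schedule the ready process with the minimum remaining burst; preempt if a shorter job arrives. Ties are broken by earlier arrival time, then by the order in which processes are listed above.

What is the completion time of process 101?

3

Schedule: | 101 0-3 | 102 3-6 | 103 6-8 | 104 8-9 | 105 9-13 | 104 13-18 | 102 18-27 | 106 27-39 |
Completion: 101=3  102=27  103=8  104=18  105=13  106=39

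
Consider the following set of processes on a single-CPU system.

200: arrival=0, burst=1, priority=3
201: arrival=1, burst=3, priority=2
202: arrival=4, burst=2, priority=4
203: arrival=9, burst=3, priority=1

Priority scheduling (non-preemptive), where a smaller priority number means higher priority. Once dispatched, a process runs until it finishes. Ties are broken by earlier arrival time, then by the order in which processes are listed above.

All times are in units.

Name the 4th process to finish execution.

Schedule: | 200 0-1 | 201 1-4 | 202 4-6 | idle 6-9 | 203 9-12 |
Completion: 200=1  201=4  202=6  203=12
Turnaround (C−A): 200=1  201=3  202=2  203=3
Finish order: 200 → 201 → 202 → 203

203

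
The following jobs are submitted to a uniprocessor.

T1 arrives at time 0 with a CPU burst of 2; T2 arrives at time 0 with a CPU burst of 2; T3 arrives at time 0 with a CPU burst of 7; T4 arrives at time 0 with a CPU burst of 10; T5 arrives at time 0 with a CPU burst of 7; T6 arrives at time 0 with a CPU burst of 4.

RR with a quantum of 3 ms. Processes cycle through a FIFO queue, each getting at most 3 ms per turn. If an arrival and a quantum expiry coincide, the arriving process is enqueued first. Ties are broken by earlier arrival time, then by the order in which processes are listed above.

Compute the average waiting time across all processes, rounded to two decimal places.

Gantt: | T1 0-2 | T2 2-4 | T3 4-7 | T4 7-10 | T5 10-13 | T6 13-16 | T3 16-19 | T4 19-22 | T5 22-25 | T6 25-26 | T3 26-27 | T4 27-30 | T5 30-31 | T4 31-32 |
Completion: T1=2  T2=4  T3=27  T4=32  T5=31  T6=26
Turnaround (C−A): T1=2  T2=4  T3=27  T4=32  T5=31  T6=26
Waiting times: T1=0, T2=2, T3=20, T4=22, T5=24, T6=22
Average waiting = (0+2+20+22+24+22) / 6 = 90/6 = 15.00

15.00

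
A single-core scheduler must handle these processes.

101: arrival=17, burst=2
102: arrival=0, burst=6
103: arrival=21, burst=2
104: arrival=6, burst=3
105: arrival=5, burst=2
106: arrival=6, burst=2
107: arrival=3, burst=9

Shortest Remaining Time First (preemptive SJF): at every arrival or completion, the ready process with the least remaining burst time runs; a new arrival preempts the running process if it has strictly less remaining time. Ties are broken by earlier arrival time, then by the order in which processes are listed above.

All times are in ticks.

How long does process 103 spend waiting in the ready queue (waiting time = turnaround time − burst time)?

Schedule: | 102 0-6 | 105 6-8 | 106 8-10 | 104 10-13 | 107 13-17 | 101 17-19 | 107 19-21 | 103 21-23 | 107 23-26 |
Completion: 101=19  102=6  103=23  104=13  105=8  106=10  107=26
Turnaround (C−A): 101=2  102=6  103=2  104=7  105=3  106=4  107=23
Waiting(103) = turnaround − burst = 2 − 2 = 0

0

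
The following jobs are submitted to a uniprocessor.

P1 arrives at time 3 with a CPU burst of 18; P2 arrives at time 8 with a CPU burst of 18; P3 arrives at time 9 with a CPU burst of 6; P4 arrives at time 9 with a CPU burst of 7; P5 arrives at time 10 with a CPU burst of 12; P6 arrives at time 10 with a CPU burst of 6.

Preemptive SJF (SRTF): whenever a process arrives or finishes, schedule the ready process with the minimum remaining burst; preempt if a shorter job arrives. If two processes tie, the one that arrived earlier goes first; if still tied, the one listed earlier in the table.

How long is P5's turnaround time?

42

Gantt: | idle 0-3 | P1 3-9 | P3 9-15 | P6 15-21 | P4 21-28 | P1 28-40 | P5 40-52 | P2 52-70 |
Completion: P1=40  P2=70  P3=15  P4=28  P5=52  P6=21
Turnaround(P5) = completion − arrival = 52 − 10 = 42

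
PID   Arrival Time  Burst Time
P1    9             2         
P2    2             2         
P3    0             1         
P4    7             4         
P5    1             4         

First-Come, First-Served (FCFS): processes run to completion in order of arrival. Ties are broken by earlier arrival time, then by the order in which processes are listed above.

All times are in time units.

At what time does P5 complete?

5

Timeline: | P3 0-1 | P5 1-5 | P2 5-7 | P4 7-11 | P1 11-13 |
Completion: P1=13  P2=7  P3=1  P4=11  P5=5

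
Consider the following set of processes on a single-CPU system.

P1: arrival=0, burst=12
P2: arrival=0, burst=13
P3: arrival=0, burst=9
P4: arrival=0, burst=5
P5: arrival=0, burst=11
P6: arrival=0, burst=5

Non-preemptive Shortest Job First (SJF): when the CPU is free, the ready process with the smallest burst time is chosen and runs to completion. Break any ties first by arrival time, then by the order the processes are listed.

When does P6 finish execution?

Gantt: | P4 0-5 | P6 5-10 | P3 10-19 | P5 19-30 | P1 30-42 | P2 42-55 |
Completion: P1=42  P2=55  P3=19  P4=5  P5=30  P6=10
Turnaround (C−A): P1=42  P2=55  P3=19  P4=5  P5=30  P6=10

10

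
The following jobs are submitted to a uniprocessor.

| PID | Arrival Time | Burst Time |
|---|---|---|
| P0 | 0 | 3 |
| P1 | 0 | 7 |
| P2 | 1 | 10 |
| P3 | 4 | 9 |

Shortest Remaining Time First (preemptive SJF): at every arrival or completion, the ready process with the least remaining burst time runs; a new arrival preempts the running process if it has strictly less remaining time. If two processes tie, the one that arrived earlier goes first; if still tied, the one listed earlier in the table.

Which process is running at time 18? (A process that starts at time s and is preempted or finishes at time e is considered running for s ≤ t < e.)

P3

Timeline: | P0 0-3 | P1 3-10 | P3 10-19 | P2 19-29 |
Completion: P0=3  P1=10  P2=29  P3=19
Turnaround (C−A): P0=3  P1=10  P2=28  P3=15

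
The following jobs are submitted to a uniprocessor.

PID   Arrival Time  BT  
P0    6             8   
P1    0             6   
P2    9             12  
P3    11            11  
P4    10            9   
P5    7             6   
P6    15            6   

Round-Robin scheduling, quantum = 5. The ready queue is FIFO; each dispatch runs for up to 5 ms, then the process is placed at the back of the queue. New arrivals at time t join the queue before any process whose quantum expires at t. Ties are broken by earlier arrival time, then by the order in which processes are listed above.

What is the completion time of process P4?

49

Timeline: | P1 0-6 | P0 6-11 | P5 11-16 | P2 16-21 | P4 21-26 | P3 26-31 | P0 31-34 | P6 34-39 | P5 39-40 | P2 40-45 | P4 45-49 | P3 49-54 | P6 54-55 | P2 55-57 | P3 57-58 |
Completion: P0=34  P1=6  P2=57  P3=58  P4=49  P5=40  P6=55
Turnaround (C−A): P0=28  P1=6  P2=48  P3=47  P4=39  P5=33  P6=40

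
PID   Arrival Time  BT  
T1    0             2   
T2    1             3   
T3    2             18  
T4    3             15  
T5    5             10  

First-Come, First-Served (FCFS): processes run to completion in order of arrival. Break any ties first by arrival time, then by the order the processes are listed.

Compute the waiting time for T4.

Timeline: | T1 0-2 | T2 2-5 | T3 5-23 | T4 23-38 | T5 38-48 |
Completion: T1=2  T2=5  T3=23  T4=38  T5=48
Turnaround (C−A): T1=2  T2=4  T3=21  T4=35  T5=43
Waiting(T4) = turnaround − burst = 35 − 15 = 20

20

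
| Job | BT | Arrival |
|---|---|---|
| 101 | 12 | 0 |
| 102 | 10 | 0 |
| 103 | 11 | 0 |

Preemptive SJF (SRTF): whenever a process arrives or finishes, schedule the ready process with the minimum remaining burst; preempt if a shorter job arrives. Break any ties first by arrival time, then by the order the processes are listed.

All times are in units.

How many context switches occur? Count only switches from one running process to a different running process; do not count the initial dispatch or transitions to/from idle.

Timeline: | 102 0-10 | 103 10-21 | 101 21-33 |
Completion: 101=33  102=10  103=21

2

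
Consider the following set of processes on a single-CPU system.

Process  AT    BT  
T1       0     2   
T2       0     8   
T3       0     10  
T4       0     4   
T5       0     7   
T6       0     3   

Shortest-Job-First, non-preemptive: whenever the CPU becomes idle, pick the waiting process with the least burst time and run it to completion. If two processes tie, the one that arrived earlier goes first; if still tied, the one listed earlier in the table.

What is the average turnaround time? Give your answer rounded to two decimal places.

Timeline: | T1 0-2 | T6 2-5 | T4 5-9 | T5 9-16 | T2 16-24 | T3 24-34 |
Completion: T1=2  T2=24  T3=34  T4=9  T5=16  T6=5
Turnaround times: T1=2, T2=24, T3=34, T4=9, T5=16, T6=5
Average turnaround = (2+24+34+9+16+5) / 6 = 90/6 = 15.00

15.00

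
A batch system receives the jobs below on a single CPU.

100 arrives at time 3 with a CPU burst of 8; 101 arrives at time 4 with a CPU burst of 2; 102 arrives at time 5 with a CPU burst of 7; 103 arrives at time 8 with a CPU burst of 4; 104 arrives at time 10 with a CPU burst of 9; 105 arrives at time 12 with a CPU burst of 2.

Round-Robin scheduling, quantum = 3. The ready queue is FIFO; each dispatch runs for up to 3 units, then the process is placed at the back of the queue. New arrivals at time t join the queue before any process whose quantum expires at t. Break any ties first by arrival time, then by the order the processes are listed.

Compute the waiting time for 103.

16

Gantt: | idle 0-3 | 100 3-6 | 101 6-8 | 102 8-11 | 100 11-14 | 103 14-17 | 104 17-20 | 102 20-23 | 105 23-25 | 100 25-27 | 103 27-28 | 104 28-31 | 102 31-32 | 104 32-35 |
Completion: 100=27  101=8  102=32  103=28  104=35  105=25
Waiting(103) = turnaround − burst = 20 − 4 = 16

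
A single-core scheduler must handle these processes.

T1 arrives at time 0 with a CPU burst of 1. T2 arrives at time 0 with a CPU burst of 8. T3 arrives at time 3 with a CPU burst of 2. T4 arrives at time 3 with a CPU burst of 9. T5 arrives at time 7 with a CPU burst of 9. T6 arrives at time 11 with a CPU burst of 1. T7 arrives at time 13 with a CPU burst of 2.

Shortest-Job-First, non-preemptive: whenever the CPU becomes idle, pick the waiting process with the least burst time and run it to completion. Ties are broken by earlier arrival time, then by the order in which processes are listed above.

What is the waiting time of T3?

Timeline: | T1 0-1 | T2 1-9 | T3 9-11 | T6 11-12 | T4 12-21 | T7 21-23 | T5 23-32 |
Completion: T1=1  T2=9  T3=11  T4=21  T5=32  T6=12  T7=23
Waiting(T3) = turnaround − burst = 8 − 2 = 6

6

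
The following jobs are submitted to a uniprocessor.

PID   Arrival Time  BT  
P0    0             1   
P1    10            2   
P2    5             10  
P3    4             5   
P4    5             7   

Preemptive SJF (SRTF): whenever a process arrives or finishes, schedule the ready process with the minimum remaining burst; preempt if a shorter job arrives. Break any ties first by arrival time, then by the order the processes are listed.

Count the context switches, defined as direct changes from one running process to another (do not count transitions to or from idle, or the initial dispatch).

Timeline: | P0 0-1 | idle 1-4 | P3 4-9 | P4 9-10 | P1 10-12 | P4 12-18 | P2 18-28 |
Completion: P0=1  P1=12  P2=28  P3=9  P4=18

4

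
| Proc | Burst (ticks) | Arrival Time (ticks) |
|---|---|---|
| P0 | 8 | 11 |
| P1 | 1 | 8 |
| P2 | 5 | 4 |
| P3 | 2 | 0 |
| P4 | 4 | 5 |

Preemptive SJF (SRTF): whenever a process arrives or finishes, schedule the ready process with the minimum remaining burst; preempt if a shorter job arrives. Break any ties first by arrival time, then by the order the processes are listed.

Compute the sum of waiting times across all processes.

9

Gantt: | P3 0-2 | idle 2-4 | P2 4-9 | P1 9-10 | P4 10-14 | P0 14-22 |
Completion: P0=22  P1=10  P2=9  P3=2  P4=14
Waiting = turnaround − burst: P0=3, P1=1, P2=0, P3=0, P4=5
Total waiting = 3 + 1 + 0 + 0 + 5 = 9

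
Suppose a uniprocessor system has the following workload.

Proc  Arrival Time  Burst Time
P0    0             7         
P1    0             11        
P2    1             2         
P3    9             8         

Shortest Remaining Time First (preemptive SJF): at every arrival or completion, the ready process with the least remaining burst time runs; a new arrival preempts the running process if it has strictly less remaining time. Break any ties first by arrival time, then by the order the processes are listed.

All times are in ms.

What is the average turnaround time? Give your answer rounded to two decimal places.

11.75

Schedule: | P0 0-1 | P2 1-3 | P0 3-9 | P3 9-17 | P1 17-28 |
Completion: P0=9  P1=28  P2=3  P3=17
Turnaround (C−A): P0=9  P1=28  P2=2  P3=8
Turnaround times: P0=9, P1=28, P2=2, P3=8
Average turnaround = (9+28+2+8) / 4 = 47/4 = 11.75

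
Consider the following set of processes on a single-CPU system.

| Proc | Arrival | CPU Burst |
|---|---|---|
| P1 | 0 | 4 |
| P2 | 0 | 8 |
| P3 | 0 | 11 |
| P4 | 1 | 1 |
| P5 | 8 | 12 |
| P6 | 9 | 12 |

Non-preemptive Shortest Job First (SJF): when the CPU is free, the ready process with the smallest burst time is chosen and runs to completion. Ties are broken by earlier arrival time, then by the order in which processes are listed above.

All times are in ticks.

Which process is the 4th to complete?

Schedule: | P1 0-4 | P4 4-5 | P2 5-13 | P3 13-24 | P5 24-36 | P6 36-48 |
Completion: P1=4  P2=13  P3=24  P4=5  P5=36  P6=48
Turnaround (C−A): P1=4  P2=13  P3=24  P4=4  P5=28  P6=39
Finish order: P1 → P4 → P2 → P3 → P5 → P6

P3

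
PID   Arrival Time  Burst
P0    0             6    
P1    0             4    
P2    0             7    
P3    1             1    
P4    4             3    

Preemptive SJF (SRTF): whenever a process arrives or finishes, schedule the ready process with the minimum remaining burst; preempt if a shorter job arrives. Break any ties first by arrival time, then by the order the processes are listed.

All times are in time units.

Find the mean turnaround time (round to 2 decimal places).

Gantt: | P1 0-1 | P3 1-2 | P1 2-5 | P4 5-8 | P0 8-14 | P2 14-21 |
Completion: P0=14  P1=5  P2=21  P3=2  P4=8
Turnaround (C−A): P0=14  P1=5  P2=21  P3=1  P4=4
Turnaround times: P0=14, P1=5, P2=21, P3=1, P4=4
Average turnaround = (14+5+21+1+4) / 5 = 45/5 = 9.00

9.00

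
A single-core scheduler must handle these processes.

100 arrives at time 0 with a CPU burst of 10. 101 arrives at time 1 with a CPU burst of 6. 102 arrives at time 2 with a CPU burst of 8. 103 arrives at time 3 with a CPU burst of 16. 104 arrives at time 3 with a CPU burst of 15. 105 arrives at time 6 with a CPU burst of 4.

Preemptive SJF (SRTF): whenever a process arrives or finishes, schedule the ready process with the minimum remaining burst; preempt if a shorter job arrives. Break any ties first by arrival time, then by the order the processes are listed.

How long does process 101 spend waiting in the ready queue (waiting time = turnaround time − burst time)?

Gantt: | 100 0-1 | 101 1-7 | 105 7-11 | 102 11-19 | 100 19-28 | 104 28-43 | 103 43-59 |
Completion: 100=28  101=7  102=19  103=59  104=43  105=11
Turnaround (C−A): 100=28  101=6  102=17  103=56  104=40  105=5
Waiting(101) = turnaround − burst = 6 − 6 = 0

0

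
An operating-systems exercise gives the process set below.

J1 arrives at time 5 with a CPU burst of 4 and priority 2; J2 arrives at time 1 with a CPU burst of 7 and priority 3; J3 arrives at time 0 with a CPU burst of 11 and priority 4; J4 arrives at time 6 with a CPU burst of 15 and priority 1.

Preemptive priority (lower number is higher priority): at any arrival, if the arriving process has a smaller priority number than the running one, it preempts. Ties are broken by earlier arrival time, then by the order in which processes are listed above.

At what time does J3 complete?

37

Gantt: | J3 0-1 | J2 1-5 | J1 5-6 | J4 6-21 | J1 21-24 | J2 24-27 | J3 27-37 |
Completion: J1=24  J2=27  J3=37  J4=21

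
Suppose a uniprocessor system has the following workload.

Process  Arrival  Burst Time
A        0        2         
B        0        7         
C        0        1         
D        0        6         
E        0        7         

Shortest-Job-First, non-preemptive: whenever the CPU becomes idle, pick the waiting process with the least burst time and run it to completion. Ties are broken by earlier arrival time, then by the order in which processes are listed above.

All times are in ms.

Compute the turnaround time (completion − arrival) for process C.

Timeline: | C 0-1 | A 1-3 | D 3-9 | B 9-16 | E 16-23 |
Completion: A=3  B=16  C=1  D=9  E=23
Turnaround (C−A): A=3  B=16  C=1  D=9  E=23
Turnaround(C) = completion − arrival = 1 − 0 = 1

1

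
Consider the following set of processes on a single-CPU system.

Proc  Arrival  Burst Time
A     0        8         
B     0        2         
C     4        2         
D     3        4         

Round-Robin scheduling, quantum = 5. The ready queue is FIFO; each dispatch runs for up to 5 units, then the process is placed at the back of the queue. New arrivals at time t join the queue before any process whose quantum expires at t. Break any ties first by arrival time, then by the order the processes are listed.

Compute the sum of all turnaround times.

Schedule: | A 0-5 | B 5-7 | D 7-11 | C 11-13 | A 13-16 |
Completion: A=16  B=7  C=13  D=11
Turnaround (C−A): A=16  B=7  C=9  D=8
Turnaround = completion − arrival: A=16, B=7, C=9, D=8
Total turnaround = 16 + 7 + 9 + 8 = 40

40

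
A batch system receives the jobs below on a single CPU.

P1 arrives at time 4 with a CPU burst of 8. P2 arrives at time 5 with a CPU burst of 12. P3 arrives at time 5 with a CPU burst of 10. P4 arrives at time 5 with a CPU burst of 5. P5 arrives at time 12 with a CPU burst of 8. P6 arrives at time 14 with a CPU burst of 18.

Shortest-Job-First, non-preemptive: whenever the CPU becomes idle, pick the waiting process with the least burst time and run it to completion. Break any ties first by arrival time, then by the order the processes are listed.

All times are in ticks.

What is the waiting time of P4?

7

Schedule: | idle 0-4 | P1 4-12 | P4 12-17 | P5 17-25 | P3 25-35 | P2 35-47 | P6 47-65 |
Completion: P1=12  P2=47  P3=35  P4=17  P5=25  P6=65
Turnaround (C−A): P1=8  P2=42  P3=30  P4=12  P5=13  P6=51
Waiting(P4) = turnaround − burst = 12 − 5 = 7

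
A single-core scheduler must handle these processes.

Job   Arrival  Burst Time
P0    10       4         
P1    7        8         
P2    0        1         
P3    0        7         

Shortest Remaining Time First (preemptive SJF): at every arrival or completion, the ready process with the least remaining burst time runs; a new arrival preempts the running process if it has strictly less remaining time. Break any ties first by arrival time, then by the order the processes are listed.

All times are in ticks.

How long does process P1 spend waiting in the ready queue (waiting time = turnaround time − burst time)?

Schedule: | P2 0-1 | P3 1-8 | P1 8-10 | P0 10-14 | P1 14-20 |
Completion: P0=14  P1=20  P2=1  P3=8
Waiting(P1) = turnaround − burst = 13 − 8 = 5

5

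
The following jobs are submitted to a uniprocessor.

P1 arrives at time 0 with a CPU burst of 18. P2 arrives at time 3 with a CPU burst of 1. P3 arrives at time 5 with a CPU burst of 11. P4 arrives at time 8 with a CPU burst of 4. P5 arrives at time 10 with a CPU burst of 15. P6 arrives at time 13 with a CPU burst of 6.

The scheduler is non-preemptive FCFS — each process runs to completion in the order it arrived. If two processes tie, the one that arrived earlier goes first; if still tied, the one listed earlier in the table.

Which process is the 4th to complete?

Gantt: | P1 0-18 | P2 18-19 | P3 19-30 | P4 30-34 | P5 34-49 | P6 49-55 |
Completion: P1=18  P2=19  P3=30  P4=34  P5=49  P6=55
Turnaround (C−A): P1=18  P2=16  P3=25  P4=26  P5=39  P6=42
Finish order: P1 → P2 → P3 → P4 → P5 → P6

P4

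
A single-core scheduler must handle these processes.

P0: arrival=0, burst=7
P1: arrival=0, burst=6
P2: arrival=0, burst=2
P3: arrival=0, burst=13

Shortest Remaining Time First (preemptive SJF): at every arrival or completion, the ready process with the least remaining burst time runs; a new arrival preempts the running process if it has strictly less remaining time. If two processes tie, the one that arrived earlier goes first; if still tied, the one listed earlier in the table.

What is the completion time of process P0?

Schedule: | P2 0-2 | P1 2-8 | P0 8-15 | P3 15-28 |
Completion: P0=15  P1=8  P2=2  P3=28

15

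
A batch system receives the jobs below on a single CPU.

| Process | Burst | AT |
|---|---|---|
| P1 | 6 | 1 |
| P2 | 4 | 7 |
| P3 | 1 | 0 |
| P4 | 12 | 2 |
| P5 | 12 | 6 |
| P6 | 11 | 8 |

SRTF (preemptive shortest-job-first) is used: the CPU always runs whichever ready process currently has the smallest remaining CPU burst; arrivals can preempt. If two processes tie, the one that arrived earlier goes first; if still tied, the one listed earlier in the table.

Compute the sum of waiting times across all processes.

51

Gantt: | P3 0-1 | P1 1-7 | P2 7-11 | P6 11-22 | P4 22-34 | P5 34-46 |
Completion: P1=7  P2=11  P3=1  P4=34  P5=46  P6=22
Turnaround (C−A): P1=6  P2=4  P3=1  P4=32  P5=40  P6=14
Waiting = turnaround − burst: P1=0, P2=0, P3=0, P4=20, P5=28, P6=3
Total waiting = 0 + 0 + 0 + 20 + 28 + 3 = 51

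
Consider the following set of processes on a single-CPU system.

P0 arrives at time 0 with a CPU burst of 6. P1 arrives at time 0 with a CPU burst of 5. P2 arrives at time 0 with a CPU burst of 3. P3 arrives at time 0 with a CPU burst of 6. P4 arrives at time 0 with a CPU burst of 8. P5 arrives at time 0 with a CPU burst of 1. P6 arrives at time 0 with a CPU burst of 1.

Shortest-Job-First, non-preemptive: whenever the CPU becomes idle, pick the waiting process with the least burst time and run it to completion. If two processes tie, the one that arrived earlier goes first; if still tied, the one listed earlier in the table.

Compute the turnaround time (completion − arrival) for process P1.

10

Schedule: | P5 0-1 | P6 1-2 | P2 2-5 | P1 5-10 | P0 10-16 | P3 16-22 | P4 22-30 |
Completion: P0=16  P1=10  P2=5  P3=22  P4=30  P5=1  P6=2
Turnaround (C−A): P0=16  P1=10  P2=5  P3=22  P4=30  P5=1  P6=2
Turnaround(P1) = completion − arrival = 10 − 0 = 10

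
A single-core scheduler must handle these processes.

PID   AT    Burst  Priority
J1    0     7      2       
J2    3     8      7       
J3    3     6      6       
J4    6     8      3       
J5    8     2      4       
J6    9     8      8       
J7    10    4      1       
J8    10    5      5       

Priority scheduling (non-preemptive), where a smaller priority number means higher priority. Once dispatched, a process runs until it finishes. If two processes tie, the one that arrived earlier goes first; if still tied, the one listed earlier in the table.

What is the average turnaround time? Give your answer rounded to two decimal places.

19.88

Gantt: | J1 0-7 | J4 7-15 | J7 15-19 | J5 19-21 | J8 21-26 | J3 26-32 | J2 32-40 | J6 40-48 |
Completion: J1=7  J2=40  J3=32  J4=15  J5=21  J6=48  J7=19  J8=26
Turnaround (C−A): J1=7  J2=37  J3=29  J4=9  J5=13  J6=39  J7=9  J8=16
Turnaround times: J1=7, J2=37, J3=29, J4=9, J5=13, J6=39, J7=9, J8=16
Average turnaround = (7+37+29+9+13+39+9+16) / 8 = 159/8 = 19.88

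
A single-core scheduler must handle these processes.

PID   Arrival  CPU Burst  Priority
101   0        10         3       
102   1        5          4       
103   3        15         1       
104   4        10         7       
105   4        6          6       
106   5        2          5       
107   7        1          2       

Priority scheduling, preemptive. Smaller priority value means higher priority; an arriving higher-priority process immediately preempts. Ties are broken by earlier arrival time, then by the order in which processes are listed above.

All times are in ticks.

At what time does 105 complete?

Timeline: | 101 0-3 | 103 3-18 | 107 18-19 | 101 19-26 | 102 26-31 | 106 31-33 | 105 33-39 | 104 39-49 |
Completion: 101=26  102=31  103=18  104=49  105=39  106=33  107=19
Turnaround (C−A): 101=26  102=30  103=15  104=45  105=35  106=28  107=12

39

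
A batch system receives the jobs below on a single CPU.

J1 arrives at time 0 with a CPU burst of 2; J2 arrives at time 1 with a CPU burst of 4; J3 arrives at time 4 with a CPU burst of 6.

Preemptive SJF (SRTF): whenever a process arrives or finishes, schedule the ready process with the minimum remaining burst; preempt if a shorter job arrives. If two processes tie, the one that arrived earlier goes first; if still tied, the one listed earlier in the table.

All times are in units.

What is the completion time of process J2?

Timeline: | J1 0-2 | J2 2-6 | J3 6-12 |
Completion: J1=2  J2=6  J3=12

6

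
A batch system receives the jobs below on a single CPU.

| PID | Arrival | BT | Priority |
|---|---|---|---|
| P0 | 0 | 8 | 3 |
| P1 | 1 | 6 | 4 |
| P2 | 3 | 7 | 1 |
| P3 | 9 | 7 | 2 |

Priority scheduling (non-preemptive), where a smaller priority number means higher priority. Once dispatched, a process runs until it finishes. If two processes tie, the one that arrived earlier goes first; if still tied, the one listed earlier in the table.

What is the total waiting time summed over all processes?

32

Schedule: | P0 0-8 | P2 8-15 | P3 15-22 | P1 22-28 |
Completion: P0=8  P1=28  P2=15  P3=22
Turnaround (C−A): P0=8  P1=27  P2=12  P3=13
Waiting = turnaround − burst: P0=0, P1=21, P2=5, P3=6
Total waiting = 0 + 21 + 5 + 6 = 32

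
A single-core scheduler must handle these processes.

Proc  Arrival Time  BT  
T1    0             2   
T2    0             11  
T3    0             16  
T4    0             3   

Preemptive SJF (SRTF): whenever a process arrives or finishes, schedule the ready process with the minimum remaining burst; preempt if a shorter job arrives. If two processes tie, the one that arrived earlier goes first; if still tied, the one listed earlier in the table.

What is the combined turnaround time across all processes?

Schedule: | T1 0-2 | T4 2-5 | T2 5-16 | T3 16-32 |
Completion: T1=2  T2=16  T3=32  T4=5
Turnaround = completion − arrival: T1=2, T2=16, T3=32, T4=5
Total turnaround = 2 + 16 + 32 + 5 = 55

55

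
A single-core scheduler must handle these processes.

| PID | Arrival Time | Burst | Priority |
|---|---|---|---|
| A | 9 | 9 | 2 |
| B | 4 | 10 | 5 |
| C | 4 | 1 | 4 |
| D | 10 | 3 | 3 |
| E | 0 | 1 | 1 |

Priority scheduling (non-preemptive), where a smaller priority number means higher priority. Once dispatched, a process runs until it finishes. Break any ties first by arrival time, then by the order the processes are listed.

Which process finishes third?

Timeline: | E 0-1 | idle 1-4 | C 4-5 | B 5-15 | A 15-24 | D 24-27 |
Completion: A=24  B=15  C=5  D=27  E=1
Turnaround (C−A): A=15  B=11  C=1  D=17  E=1
Finish order: E → C → B → A → D

B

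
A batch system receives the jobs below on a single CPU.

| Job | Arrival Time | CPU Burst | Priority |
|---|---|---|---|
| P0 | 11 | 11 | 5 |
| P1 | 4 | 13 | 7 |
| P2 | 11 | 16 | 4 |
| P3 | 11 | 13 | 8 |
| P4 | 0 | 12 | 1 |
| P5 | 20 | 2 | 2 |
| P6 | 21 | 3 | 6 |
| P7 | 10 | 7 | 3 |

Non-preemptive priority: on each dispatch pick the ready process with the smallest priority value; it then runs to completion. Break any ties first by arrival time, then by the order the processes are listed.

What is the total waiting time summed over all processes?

Schedule: | P4 0-12 | P7 12-19 | P2 19-35 | P5 35-37 | P0 37-48 | P6 48-51 | P1 51-64 | P3 64-77 |
Completion: P0=48  P1=64  P2=35  P3=77  P4=12  P5=37  P6=51  P7=19
Waiting = turnaround − burst: P0=26, P1=47, P2=8, P3=53, P4=0, P5=15, P6=27, P7=2
Total waiting = 26 + 47 + 8 + 53 + 0 + 15 + 27 + 2 = 178

178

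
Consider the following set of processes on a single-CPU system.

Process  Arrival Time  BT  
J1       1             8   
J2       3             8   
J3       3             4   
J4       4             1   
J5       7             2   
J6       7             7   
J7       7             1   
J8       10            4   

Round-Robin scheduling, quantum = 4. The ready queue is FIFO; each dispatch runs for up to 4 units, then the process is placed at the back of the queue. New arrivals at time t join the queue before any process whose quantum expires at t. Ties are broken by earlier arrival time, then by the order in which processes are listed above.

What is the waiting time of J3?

Schedule: | idle 0-1 | J1 1-5 | J2 5-9 | J3 9-13 | J4 13-14 | J1 14-18 | J5 18-20 | J6 20-24 | J7 24-25 | J2 25-29 | J8 29-33 | J6 33-36 |
Completion: J1=18  J2=29  J3=13  J4=14  J5=20  J6=36  J7=25  J8=33
Turnaround (C−A): J1=17  J2=26  J3=10  J4=10  J5=13  J6=29  J7=18  J8=23
Waiting(J3) = turnaround − burst = 10 − 4 = 6

6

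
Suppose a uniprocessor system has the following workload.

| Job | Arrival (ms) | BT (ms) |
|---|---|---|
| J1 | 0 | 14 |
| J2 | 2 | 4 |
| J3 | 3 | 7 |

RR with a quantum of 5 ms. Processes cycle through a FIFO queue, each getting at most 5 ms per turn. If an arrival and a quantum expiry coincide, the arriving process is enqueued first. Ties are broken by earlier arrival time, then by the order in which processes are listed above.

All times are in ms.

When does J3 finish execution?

Gantt: | J1 0-5 | J2 5-9 | J3 9-14 | J1 14-19 | J3 19-21 | J1 21-25 |
Completion: J1=25  J2=9  J3=21

21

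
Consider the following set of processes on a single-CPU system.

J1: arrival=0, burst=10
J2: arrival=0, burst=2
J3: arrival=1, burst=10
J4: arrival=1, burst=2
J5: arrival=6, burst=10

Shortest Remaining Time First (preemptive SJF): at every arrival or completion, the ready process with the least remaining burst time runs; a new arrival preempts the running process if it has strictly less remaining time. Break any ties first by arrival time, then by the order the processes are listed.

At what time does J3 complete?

24

Gantt: | J2 0-2 | J4 2-4 | J1 4-14 | J3 14-24 | J5 24-34 |
Completion: J1=14  J2=2  J3=24  J4=4  J5=34
Turnaround (C−A): J1=14  J2=2  J3=23  J4=3  J5=28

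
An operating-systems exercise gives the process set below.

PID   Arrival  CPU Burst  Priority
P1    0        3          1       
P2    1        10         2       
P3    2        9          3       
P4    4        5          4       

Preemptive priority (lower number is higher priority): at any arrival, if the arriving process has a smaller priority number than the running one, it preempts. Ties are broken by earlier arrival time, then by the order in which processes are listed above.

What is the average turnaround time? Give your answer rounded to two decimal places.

Schedule: | P1 0-3 | P2 3-13 | P3 13-22 | P4 22-27 |
Completion: P1=3  P2=13  P3=22  P4=27
Turnaround (C−A): P1=3  P2=12  P3=20  P4=23
Turnaround times: P1=3, P2=12, P3=20, P4=23
Average turnaround = (3+12+20+23) / 4 = 58/4 = 14.50

14.50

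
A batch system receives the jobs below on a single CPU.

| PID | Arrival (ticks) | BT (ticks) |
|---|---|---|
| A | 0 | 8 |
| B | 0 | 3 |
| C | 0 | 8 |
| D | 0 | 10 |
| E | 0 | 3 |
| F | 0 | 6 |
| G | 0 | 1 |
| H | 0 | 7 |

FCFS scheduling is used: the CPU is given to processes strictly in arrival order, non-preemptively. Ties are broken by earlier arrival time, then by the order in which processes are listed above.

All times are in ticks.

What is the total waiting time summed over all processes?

Gantt: | A 0-8 | B 8-11 | C 11-19 | D 19-29 | E 29-32 | F 32-38 | G 38-39 | H 39-46 |
Completion: A=8  B=11  C=19  D=29  E=32  F=38  G=39  H=46
Turnaround (C−A): A=8  B=11  C=19  D=29  E=32  F=38  G=39  H=46
Waiting = turnaround − burst: A=0, B=8, C=11, D=19, E=29, F=32, G=38, H=39
Total waiting = 0 + 8 + 11 + 19 + 29 + 32 + 38 + 39 = 176

176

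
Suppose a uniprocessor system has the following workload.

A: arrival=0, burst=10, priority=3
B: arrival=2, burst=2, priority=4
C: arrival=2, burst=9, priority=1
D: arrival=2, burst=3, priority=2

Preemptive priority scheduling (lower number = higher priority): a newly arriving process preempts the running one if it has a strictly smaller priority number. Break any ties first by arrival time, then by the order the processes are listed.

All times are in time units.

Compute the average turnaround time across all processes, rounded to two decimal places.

Schedule: | A 0-2 | C 2-11 | D 11-14 | A 14-22 | B 22-24 |
Completion: A=22  B=24  C=11  D=14
Turnaround (C−A): A=22  B=22  C=9  D=12
Turnaround times: A=22, B=22, C=9, D=12
Average turnaround = (22+22+9+12) / 4 = 65/4 = 16.25

16.25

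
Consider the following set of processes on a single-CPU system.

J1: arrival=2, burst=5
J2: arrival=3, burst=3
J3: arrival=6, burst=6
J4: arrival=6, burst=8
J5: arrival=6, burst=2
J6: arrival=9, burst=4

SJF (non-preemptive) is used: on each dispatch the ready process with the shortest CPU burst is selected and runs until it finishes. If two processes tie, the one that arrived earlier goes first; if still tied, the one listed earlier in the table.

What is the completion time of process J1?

7

Schedule: | idle 0-2 | J1 2-7 | J5 7-9 | J2 9-12 | J6 12-16 | J3 16-22 | J4 22-30 |
Completion: J1=7  J2=12  J3=22  J4=30  J5=9  J6=16
Turnaround (C−A): J1=5  J2=9  J3=16  J4=24  J5=3  J6=7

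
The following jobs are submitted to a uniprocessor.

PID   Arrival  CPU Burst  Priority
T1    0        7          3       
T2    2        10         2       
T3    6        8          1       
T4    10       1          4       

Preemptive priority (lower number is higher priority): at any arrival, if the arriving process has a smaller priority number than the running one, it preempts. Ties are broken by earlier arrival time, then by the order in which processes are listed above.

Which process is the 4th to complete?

Schedule: | T1 0-2 | T2 2-6 | T3 6-14 | T2 14-20 | T1 20-25 | T4 25-26 |
Completion: T1=25  T2=20  T3=14  T4=26
Turnaround (C−A): T1=25  T2=18  T3=8  T4=16
Finish order: T3 → T2 → T1 → T4

T4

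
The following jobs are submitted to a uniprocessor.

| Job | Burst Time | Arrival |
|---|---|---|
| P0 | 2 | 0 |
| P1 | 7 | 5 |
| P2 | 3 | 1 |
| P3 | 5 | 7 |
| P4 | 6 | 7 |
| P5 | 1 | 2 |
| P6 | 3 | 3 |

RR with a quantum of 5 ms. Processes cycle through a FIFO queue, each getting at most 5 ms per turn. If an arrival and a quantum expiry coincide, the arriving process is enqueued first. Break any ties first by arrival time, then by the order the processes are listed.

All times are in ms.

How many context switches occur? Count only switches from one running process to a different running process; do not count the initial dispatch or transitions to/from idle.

8

Schedule: | P0 0-2 | P2 2-5 | P5 5-6 | P6 6-9 | P1 9-14 | P3 14-19 | P4 19-24 | P1 24-26 | P4 26-27 |
Completion: P0=2  P1=26  P2=5  P3=19  P4=27  P5=6  P6=9
Turnaround (C−A): P0=2  P1=21  P2=4  P3=12  P4=20  P5=4  P6=6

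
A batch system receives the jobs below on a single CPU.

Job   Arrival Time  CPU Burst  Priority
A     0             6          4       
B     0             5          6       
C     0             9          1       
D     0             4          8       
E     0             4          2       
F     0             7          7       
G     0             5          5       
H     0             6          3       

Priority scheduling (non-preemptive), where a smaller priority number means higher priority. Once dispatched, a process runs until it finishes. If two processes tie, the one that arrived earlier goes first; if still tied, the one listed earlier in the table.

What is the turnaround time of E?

Gantt: | C 0-9 | E 9-13 | H 13-19 | A 19-25 | G 25-30 | B 30-35 | F 35-42 | D 42-46 |
Completion: A=25  B=35  C=9  D=46  E=13  F=42  G=30  H=19
Turnaround(E) = completion − arrival = 13 − 0 = 13

13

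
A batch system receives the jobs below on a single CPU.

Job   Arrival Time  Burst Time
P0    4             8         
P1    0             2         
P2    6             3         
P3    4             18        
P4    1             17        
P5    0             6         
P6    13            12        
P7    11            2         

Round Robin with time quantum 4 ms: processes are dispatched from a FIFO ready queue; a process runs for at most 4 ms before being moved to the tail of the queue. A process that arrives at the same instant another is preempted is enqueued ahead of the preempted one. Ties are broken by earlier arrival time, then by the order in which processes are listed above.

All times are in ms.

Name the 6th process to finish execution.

P6

Timeline: | P1 0-2 | P5 2-6 | P4 6-10 | P0 10-14 | P3 14-18 | P2 18-21 | P5 21-23 | P4 23-27 | P7 27-29 | P6 29-33 | P0 33-37 | P3 37-41 | P4 41-45 | P6 45-49 | P3 49-53 | P4 53-57 | P6 57-61 | P3 61-65 | P4 65-66 | P3 66-68 |
Completion: P0=37  P1=2  P2=21  P3=68  P4=66  P5=23  P6=61  P7=29
Finish order: P1 → P2 → P5 → P7 → P0 → P6 → P4 → P3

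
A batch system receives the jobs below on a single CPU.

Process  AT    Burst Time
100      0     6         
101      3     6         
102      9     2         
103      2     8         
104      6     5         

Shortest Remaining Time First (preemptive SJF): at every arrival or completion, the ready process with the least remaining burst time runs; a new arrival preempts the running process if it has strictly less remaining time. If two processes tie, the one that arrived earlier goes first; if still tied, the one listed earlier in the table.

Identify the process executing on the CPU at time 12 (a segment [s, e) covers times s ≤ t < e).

Schedule: | 100 0-6 | 104 6-11 | 102 11-13 | 101 13-19 | 103 19-27 |
Completion: 100=6  101=19  102=13  103=27  104=11

102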